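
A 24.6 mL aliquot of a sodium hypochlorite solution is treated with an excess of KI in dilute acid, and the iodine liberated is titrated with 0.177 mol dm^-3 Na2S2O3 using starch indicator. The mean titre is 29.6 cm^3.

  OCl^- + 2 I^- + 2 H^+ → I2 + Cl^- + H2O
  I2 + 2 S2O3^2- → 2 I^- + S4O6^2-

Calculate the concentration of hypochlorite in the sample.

0.106 mol/L

n(S2O3^2-) = 0.0296 × 0.177 = 5.24 × 10^-3 mol
n(I2) = n(S2O3^2-)/2 = 2.62 × 10^-3 mol
n(OCl^-) in the aliquot = 2.62 × 10^-3 mol (1:1 ratio)
[OCl^-] = 2.62 × 10^-3 / 0.0246 = 0.106 mol/L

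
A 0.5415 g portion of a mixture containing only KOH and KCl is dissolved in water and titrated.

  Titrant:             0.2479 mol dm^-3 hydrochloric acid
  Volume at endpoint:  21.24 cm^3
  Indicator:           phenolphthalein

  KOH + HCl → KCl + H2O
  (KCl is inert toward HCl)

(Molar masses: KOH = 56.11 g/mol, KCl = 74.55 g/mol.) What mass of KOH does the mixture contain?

0.2954 g

n(HCl) = 0.02124 × 0.2479 = 5.265 × 10^-3 mol
Let x = n(KOH), y = n(KCl).
Titrant: 1x = 5.265 × 10^-3;  mass: 56.11x + 74.55y = 0.5415
Solving, x = 5.265 × 10^-3 mol, y = 3.301 × 10^-3 mol
mass of KOH = 5.265 × 10^-3 × 56.11 = 0.2954 g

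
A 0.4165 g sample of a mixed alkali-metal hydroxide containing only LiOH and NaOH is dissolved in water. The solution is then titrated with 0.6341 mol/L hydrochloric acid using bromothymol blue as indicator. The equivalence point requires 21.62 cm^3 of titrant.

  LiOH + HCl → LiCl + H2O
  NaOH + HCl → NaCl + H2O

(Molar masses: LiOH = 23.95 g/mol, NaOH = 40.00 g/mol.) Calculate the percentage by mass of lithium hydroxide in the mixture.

n(HCl) = 0.02162 × 0.6341 = 0.01371 mol
Let x = n(LiOH), y = n(NaOH).
Titrant: 1x + 1y = 0.01371;  mass: 23.95x + 40.00y = 0.4165
Solving, x = 8.216 × 10^-3 mol, y = 5.493 × 10^-3 mol
mass of LiOH = 8.216 × 10^-3 × 23.95 = 0.1968 g
% LiOH = 0.1968 / 0.4165 × 100 = 47.25 %

47.25 %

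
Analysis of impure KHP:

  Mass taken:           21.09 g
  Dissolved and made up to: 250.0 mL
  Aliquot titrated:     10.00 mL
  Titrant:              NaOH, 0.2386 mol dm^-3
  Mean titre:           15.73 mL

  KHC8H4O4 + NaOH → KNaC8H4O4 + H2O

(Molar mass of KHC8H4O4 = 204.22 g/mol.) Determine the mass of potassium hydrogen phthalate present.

19.16 g

n(NaOH) per titration = 0.01573 × 0.2386 = 3.753 × 10^-3 mol
n(KHC8H4O4) in each aliquot = 3.753 × 10^-3 mol (1:1 ratio)
n(KHC8H4O4) in the whole flask = 3.753 × 10^-3 × 250.0/10.00 = 0.09383 mol
mass of KHC8H4O4 = 0.09383 × 204.22 = 19.16 g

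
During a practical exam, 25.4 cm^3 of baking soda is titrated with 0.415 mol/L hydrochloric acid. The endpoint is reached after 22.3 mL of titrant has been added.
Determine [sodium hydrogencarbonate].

0.364 mol/L

NaHCO3 + HCl → NaCl + H2O + CO2
n(HCl) = 0.0223 L × 0.415 mol/L = 9.25 × 10^-3 mol
n(NaHCO3) = 9.25 × 10^-3 mol (1:1 mole ratio)
[NaHCO3] = 9.25 × 10^-3 mol / 0.0254 L = 0.364 mol/L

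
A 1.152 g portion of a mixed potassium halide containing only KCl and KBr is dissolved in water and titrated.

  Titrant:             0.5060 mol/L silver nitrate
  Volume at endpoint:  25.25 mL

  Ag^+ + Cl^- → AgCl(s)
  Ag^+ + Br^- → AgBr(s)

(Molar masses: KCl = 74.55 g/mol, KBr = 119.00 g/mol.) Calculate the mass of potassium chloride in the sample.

0.6179 g

n(AgNO3) = 0.02525 × 0.5060 = 0.01278 mol
Let x = n(KCl), y = n(KBr).
Titrant: 1x + 1y = 0.01278;  mass: 74.55x + 119.00y = 1.152
Solving, x = 8.288 × 10^-3 mol, y = 4.488 × 10^-3 mol
mass of KCl = 8.288 × 10^-3 × 74.55 = 0.6179 g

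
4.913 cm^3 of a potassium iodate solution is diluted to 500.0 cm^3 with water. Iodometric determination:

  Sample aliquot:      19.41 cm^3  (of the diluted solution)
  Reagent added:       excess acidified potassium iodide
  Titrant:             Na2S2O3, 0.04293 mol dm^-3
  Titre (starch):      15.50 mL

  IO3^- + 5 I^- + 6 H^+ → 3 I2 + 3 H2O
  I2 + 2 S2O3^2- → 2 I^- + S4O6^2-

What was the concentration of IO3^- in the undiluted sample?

n(S2O3^2-) = 0.01550 × 0.04293 = 6.654 × 10^-4 mol
n(I2) = n(S2O3^2-)/2 = 3.327 × 10^-4 mol
From the 1:3 ratio, n(IO3^-) in the aliquot = 1/3 × 3.327 × 10^-4 = 1.109 × 10^-4 mol
[IO3^-]_dilute = 1.109 × 10^-4 / 0.01941 = 0.005714 mol/L
[IO3^-]_original = 0.005714 × 500.0/4.913 = 0.5815 mol/L

0.5815 mol/L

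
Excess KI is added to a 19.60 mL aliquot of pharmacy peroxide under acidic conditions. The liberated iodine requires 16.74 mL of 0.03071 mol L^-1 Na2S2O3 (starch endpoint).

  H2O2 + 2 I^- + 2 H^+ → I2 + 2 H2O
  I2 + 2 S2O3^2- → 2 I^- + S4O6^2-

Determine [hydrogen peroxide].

0.01311 mol/L

n(S2O3^2-) = 0.01674 × 0.03071 = 5.141 × 10^-4 mol
n(I2) = n(S2O3^2-)/2 = 2.570 × 10^-4 mol
n(H2O2) in the aliquot = 2.570 × 10^-4 mol (1:1 ratio)
[H2O2] = 2.570 × 10^-4 / 0.01960 = 0.01311 mol/L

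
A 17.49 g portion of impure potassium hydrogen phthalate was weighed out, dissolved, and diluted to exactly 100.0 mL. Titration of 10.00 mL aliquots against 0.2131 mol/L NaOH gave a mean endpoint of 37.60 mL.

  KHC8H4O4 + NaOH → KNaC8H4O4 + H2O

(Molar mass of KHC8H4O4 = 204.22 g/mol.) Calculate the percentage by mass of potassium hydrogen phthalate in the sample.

93.56 %

n(NaOH) per titration = 0.03760 × 0.2131 = 8.013 × 10^-3 mol
n(KHC8H4O4) in each aliquot = 8.013 × 10^-3 mol (1:1 ratio)
n(KHC8H4O4) in the whole flask = 8.013 × 10^-3 × 100.0/10.00 = 0.08013 mol
mass of KHC8H4O4 = 0.08013 × 204.22 = 16.36 g
% KHC8H4O4 = 16.36 / 17.49 × 100 = 93.56 %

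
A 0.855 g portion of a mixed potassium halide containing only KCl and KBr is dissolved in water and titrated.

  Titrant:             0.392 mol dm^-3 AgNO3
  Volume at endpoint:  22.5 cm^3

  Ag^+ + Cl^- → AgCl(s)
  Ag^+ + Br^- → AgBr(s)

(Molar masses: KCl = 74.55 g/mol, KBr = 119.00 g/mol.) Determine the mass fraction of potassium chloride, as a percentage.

38.2 %

n(AgNO3) = 0.0225 × 0.392 = 8.82 × 10^-3 mol
Let x = n(KCl), y = n(KBr).
Titrant: 1x + 1y = 8.82 × 10^-3;  mass: 74.55x + 119.00y = 0.855
Solving, x = 4.38 × 10^-3 mol, y = 4.44 × 10^-3 mol
mass of KCl = 4.38 × 10^-3 × 74.55 = 0.326 g
% KCl = 0.326 / 0.855 × 100 = 38.2 %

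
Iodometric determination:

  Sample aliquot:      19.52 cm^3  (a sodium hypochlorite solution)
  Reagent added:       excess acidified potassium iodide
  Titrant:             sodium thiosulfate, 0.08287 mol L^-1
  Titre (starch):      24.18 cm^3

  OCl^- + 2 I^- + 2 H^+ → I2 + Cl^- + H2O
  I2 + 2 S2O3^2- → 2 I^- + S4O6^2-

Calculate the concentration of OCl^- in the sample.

0.05133 mol/L

n(S2O3^2-) = 0.02418 × 0.08287 = 2.004 × 10^-3 mol
n(I2) = n(S2O3^2-)/2 = 1.002 × 10^-3 mol
n(OCl^-) in the aliquot = 1.002 × 10^-3 mol (1:1 ratio)
[OCl^-] = 1.002 × 10^-3 / 0.01952 = 0.05133 mol/L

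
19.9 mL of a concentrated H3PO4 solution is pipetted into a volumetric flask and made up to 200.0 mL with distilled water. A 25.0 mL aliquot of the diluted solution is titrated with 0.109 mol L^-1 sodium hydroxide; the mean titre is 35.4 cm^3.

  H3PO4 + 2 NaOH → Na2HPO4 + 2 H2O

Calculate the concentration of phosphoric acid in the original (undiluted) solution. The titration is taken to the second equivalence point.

0.776 mol/L

n(NaOH) = 0.0354 × 0.109 = 3.86 × 10^-3 mol
From the 1:2 ratio, n(H3PO4) in the aliquot = 1/2 × 3.86 × 10^-3 = 1.93 × 10^-3 mol
[H3PO4]_dilute = 1.93 × 10^-3 / 0.0250 = 0.0772 mol/L
Dilution factor = 200.0 / 19.9 = 10.05
[H3PO4]_stock = 0.0772 × 10.05 = 0.776 mol/L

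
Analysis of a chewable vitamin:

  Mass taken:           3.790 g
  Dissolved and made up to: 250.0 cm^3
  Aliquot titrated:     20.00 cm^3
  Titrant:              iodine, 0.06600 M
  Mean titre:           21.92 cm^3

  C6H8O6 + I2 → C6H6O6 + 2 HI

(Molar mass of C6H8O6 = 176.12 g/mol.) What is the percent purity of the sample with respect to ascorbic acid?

n(I2) per titration = 0.02192 × 0.06600 = 1.447 × 10^-3 mol
n(C6H8O6) in each aliquot = 1.447 × 10^-3 mol (1:1 ratio)
n(C6H8O6) in the whole flask = 1.447 × 10^-3 × 250.0/20.00 = 0.01808 mol
mass of C6H8O6 = 0.01808 × 176.12 = 3.185 g
% C6H8O6 = 3.185 / 3.790 × 100 = 84.04 %

84.04 %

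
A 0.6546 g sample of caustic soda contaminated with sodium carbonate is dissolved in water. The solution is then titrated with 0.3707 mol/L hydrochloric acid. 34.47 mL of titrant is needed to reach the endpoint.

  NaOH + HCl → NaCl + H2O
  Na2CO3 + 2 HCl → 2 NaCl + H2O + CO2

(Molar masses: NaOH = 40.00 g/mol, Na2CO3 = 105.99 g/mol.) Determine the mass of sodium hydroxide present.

n(HCl) = 0.03447 × 0.3707 = 0.01278 mol
Let x = n(NaOH), y = n(Na2CO3).
Titrant: 1x + 2y = 0.01278;  mass: 40.00x + 105.99y = 0.6546
Solving, x = 1.737 × 10^-3 mol, y = 5.521 × 10^-3 mol
mass of NaOH = 1.737 × 10^-3 × 40.00 = 0.06948 g

0.06948 g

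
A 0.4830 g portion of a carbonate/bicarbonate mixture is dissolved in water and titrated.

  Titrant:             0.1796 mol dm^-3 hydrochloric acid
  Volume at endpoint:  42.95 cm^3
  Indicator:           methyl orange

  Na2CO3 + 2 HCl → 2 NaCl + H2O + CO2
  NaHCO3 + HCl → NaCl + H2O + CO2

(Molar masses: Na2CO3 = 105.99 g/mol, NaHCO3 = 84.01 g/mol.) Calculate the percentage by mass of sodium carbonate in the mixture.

58.38 %

n(HCl) = 0.04295 × 0.1796 = 7.714 × 10^-3 mol
Let x = n(Na2CO3), y = n(NaHCO3).
Titrant: 2x + 1y = 7.714 × 10^-3;  mass: 105.99x + 84.01y = 0.4830
Solving, x = 2.661 × 10^-3 mol, y = 2.393 × 10^-3 mol
mass of Na2CO3 = 2.661 × 10^-3 × 105.99 = 0.2820 g
% Na2CO3 = 0.2820 / 0.4830 × 100 = 58.38 %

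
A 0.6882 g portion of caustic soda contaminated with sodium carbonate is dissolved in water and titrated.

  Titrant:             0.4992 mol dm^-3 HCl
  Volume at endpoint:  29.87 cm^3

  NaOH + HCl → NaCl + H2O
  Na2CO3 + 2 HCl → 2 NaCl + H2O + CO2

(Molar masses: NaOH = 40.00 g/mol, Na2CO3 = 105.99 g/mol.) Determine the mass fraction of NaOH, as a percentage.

n(HCl) = 0.02987 × 0.4992 = 0.01491 mol
Let x = n(NaOH), y = n(Na2CO3).
Titrant: 1x + 2y = 0.01491;  mass: 40.00x + 105.99y = 0.6882
Solving, x = 7.850 × 10^-3 mol, y = 3.530 × 10^-3 mol
mass of NaOH = 7.850 × 10^-3 × 40.00 = 0.3140 g
% NaOH = 0.3140 / 0.6882 × 100 = 45.63 %

45.63 %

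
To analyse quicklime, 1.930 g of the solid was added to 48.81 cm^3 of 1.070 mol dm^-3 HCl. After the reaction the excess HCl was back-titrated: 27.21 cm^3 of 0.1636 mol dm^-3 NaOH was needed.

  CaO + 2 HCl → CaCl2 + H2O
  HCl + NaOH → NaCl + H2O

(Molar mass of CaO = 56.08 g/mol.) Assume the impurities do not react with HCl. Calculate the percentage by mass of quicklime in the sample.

n(HCl) added = 0.04881 × 1.070 = 0.05223 mol
n(NaOH) used in back-titration = 0.02721 × 0.1636 = 4.452 × 10^-3 mol
n(HCl) left over = 4.452 × 10^-3 mol (1:1 ratio)
n(HCl) consumed by analyte = 0.05223 − 4.452 × 10^-3 = 0.04778 mol
From the 1:2 ratio, n(CaO) = 1/2 × 0.04778 = 0.02389 mol
mass of CaO = 0.02389 × 56.08 = 1.340 g
% CaO = 1.340 / 1.930 × 100 = 69.41 %

69.41 %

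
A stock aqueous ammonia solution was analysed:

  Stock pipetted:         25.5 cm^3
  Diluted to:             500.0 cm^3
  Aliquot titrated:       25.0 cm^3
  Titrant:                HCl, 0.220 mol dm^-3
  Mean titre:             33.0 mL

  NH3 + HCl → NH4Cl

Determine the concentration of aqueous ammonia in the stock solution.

n(HCl) = 0.0330 × 0.220 = 7.26 × 10^-3 mol
n(NH3) in the aliquot = 7.26 × 10^-3 mol (1:1 ratio)
[NH3]_dilute = 7.26 × 10^-3 / 0.0250 = 0.290 mol/L
Dilution factor = 500.0 / 25.5 = 19.61
[NH3]_stock = 0.290 × 19.61 = 5.69 mol/L

5.69 mol/L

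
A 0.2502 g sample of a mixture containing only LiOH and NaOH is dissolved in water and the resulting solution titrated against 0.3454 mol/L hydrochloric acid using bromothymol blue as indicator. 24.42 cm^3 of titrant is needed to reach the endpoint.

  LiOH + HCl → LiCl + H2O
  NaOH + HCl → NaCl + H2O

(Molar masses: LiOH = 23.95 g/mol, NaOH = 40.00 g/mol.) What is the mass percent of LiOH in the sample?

52.00 %

n(HCl) = 0.02442 × 0.3454 = 8.435 × 10^-3 mol
Let x = n(LiOH), y = n(NaOH).
Titrant: 1x + 1y = 8.435 × 10^-3;  mass: 23.95x + 40.00y = 0.2502
Solving, x = 5.432 × 10^-3 mol, y = 3.002 × 10^-3 mol
mass of LiOH = 5.432 × 10^-3 × 23.95 = 0.1301 g
% LiOH = 0.1301 / 0.2502 × 100 = 52.00 %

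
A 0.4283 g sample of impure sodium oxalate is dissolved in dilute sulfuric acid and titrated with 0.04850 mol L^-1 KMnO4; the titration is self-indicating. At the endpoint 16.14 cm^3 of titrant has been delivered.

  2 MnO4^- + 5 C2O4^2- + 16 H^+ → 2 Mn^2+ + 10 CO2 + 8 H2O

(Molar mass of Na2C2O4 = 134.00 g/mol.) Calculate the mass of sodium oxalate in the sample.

n(KMnO4) = 0.01614 L × 0.04850 mol/L = 7.828 × 10^-4 mol
From the 5:2 ratio, n(Na2C2O4) = 5/2 × 7.828 × 10^-4 = 1.957 × 10^-3 mol
mass of Na2C2O4 = 1.957 × 10^-3 × 134.00 g/mol = 0.2622 g

0.2622 g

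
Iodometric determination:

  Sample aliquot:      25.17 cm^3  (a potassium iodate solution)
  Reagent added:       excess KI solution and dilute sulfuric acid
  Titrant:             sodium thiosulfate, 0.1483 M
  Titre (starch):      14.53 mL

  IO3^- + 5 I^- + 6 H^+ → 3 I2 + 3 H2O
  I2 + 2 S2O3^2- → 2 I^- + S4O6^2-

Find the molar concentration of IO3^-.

0.01427 M

n(S2O3^2-) = 0.01453 × 0.1483 = 2.155 × 10^-3 mol
n(I2) = n(S2O3^2-)/2 = 1.077 × 10^-3 mol
From the 1:3 ratio, n(IO3^-) in the aliquot = 1/3 × 1.077 × 10^-3 = 3.591 × 10^-4 mol
[IO3^-] = 3.591 × 10^-4 / 0.02517 = 0.01427 mol/L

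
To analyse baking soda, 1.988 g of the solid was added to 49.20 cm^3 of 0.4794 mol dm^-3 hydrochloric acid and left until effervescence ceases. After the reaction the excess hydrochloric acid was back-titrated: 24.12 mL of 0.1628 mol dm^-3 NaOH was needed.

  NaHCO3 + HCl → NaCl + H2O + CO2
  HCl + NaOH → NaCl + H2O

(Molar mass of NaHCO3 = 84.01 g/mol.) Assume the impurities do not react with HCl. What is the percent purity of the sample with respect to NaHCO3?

n(HCl) added = 0.04920 × 0.4794 = 0.02359 mol
n(NaOH) used in back-titration = 0.02412 × 0.1628 = 3.927 × 10^-3 mol
n(HCl) left over = 3.927 × 10^-3 mol (1:1 ratio)
n(HCl) consumed by analyte = 0.02359 − 3.927 × 10^-3 = 0.01966 mol
n(NaHCO3) = 0.01966 mol (1:1 ratio)
mass of NaHCO3 = 0.01966 × 84.01 = 1.652 g
% NaHCO3 = 1.652 / 1.988 × 100 = 83.08 %

83.08 %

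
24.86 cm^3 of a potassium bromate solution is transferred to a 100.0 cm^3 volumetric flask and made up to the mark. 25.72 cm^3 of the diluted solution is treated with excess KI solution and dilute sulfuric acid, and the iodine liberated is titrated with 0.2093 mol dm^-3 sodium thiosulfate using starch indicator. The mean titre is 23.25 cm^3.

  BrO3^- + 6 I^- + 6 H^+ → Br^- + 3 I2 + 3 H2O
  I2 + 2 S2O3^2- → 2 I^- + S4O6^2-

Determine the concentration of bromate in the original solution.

0.1268 mol/L

n(S2O3^2-) = 0.02325 × 0.2093 = 4.866 × 10^-3 mol
n(I2) = n(S2O3^2-)/2 = 2.433 × 10^-3 mol
From the 1:3 ratio, n(BrO3^-) in the aliquot = 1/3 × 2.433 × 10^-3 = 8.110 × 10^-4 mol
[BrO3^-]_dilute = 8.110 × 10^-4 / 0.02572 = 0.03153 mol/L
[BrO3^-]_original = 0.03153 × 100.0/24.86 = 0.1268 mol/L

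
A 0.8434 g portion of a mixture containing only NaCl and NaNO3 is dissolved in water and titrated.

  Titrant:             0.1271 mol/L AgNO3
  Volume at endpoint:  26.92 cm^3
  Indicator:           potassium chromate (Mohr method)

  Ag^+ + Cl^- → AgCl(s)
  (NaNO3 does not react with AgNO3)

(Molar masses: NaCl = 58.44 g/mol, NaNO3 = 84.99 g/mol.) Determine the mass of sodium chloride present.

0.2000 g

n(AgNO3) = 0.02692 × 0.1271 = 3.422 × 10^-3 mol
Let x = n(NaCl), y = n(NaNO3).
Titrant: 1x = 3.422 × 10^-3;  mass: 58.44x + 84.99y = 0.8434
Solving, x = 3.422 × 10^-3 mol, y = 7.571 × 10^-3 mol
mass of NaCl = 3.422 × 10^-3 × 58.44 = 0.2000 g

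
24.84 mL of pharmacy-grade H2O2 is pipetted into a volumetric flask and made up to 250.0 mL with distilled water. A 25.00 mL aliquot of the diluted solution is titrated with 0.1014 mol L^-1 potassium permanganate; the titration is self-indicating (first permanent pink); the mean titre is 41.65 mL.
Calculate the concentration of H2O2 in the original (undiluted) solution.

2 MnO4^- + 5 H2O2 + 6 H^+ → 2 Mn^2+ + 5 O2 + 8 H2O
n(KMnO4) = 0.04165 × 0.1014 = 4.223 × 10^-3 mol
From the 5:2 ratio, n(H2O2) in the aliquot = 5/2 × 4.223 × 10^-3 = 0.01056 mol
[H2O2]_dilute = 0.01056 / 0.02500 = 0.4223 mol/L
Dilution factor = 250.0 / 24.84 = 10.06
[H2O2]_stock = 0.4223 × 10.06 = 4.251 mol/L

4.251 mol/L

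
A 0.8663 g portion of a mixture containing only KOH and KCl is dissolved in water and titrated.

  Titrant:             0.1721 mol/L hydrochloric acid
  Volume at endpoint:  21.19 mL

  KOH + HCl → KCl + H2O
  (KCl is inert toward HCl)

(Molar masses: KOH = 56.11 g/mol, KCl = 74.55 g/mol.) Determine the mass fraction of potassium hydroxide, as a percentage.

23.62 %

n(HCl) = 0.02119 × 0.1721 = 3.647 × 10^-3 mol
Let x = n(KOH), y = n(KCl).
Titrant: 1x = 3.647 × 10^-3;  mass: 56.11x + 74.55y = 0.8663
Solving, x = 3.647 × 10^-3 mol, y = 8.876 × 10^-3 mol
mass of KOH = 3.647 × 10^-3 × 56.11 = 0.2046 g
% KOH = 0.2046 / 0.8663 × 100 = 23.62 %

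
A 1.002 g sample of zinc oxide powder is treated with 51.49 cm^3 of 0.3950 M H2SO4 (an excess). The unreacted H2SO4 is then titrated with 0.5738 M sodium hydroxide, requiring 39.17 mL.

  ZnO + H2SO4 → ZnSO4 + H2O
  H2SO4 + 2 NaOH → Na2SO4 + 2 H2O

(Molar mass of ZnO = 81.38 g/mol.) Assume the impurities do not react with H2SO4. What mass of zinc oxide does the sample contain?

0.7406 g

n(H2SO4) added = 0.05149 × 0.3950 = 0.02034 mol
n(NaOH) used in back-titration = 0.03917 × 0.5738 = 0.02248 mol
From the 1:2 ratio, n(H2SO4) left over = 1/2 × 0.02248 = 0.01124 mol
n(H2SO4) consumed by analyte = 0.02034 − 0.01124 = 9.101 × 10^-3 mol
n(ZnO) = 9.101 × 10^-3 mol (1:1 ratio)
mass of ZnO = 9.101 × 10^-3 × 81.38 = 0.7406 g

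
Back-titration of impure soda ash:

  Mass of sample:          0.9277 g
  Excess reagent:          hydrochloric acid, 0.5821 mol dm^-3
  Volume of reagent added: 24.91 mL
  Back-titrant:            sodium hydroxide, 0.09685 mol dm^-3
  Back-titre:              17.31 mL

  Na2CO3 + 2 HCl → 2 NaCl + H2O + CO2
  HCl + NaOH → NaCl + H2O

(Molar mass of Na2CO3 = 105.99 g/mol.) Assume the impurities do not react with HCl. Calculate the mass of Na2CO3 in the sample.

0.6796 g

n(HCl) added = 0.02491 × 0.5821 = 0.01450 mol
n(NaOH) used in back-titration = 0.01731 × 0.09685 = 1.676 × 10^-3 mol
n(HCl) left over = 1.676 × 10^-3 mol (1:1 ratio)
n(HCl) consumed by analyte = 0.01450 − 1.676 × 10^-3 = 0.01282 mol
From the 1:2 ratio, n(Na2CO3) = 1/2 × 0.01282 = 6.412 × 10^-3 mol
mass of Na2CO3 = 6.412 × 10^-3 × 105.99 = 0.6796 g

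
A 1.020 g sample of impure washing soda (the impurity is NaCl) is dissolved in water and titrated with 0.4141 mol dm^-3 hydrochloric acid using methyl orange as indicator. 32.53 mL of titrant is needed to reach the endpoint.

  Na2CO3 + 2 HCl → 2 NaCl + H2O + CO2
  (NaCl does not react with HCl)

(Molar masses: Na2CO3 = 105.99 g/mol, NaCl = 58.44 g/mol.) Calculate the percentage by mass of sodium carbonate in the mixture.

n(HCl) = 0.03253 × 0.4141 = 0.01347 mol
Let x = n(Na2CO3), y = n(NaCl).
Titrant: 2x = 0.01347;  mass: 105.99x + 58.44y = 1.020
Solving, x = 6.735 × 10^-3 mol, y = 5.238 × 10^-3 mol
mass of Na2CO3 = 6.735 × 10^-3 × 105.99 = 0.7139 g
% Na2CO3 = 0.7139 / 1.020 × 100 = 69.99 %

69.99 %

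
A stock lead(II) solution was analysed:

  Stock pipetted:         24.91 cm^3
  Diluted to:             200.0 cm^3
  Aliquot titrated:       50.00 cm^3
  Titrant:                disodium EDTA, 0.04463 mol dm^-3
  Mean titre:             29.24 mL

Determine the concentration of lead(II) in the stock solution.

0.2096 mol/L

Pb^2+ + EDTA^4- → [Pb(EDTA)]^2-
n(EDTA) = 0.02924 × 0.04463 = 1.305 × 10^-3 mol
n(Pb2+) in the aliquot = 1.305 × 10^-3 mol (1:1 ratio)
[Pb2+]_dilute = 1.305 × 10^-3 / 0.05000 = 0.02610 mol/L
Dilution factor = 200.0 / 24.91 = 8.029
[Pb2+]_stock = 0.02610 × 8.029 = 0.2096 mol/L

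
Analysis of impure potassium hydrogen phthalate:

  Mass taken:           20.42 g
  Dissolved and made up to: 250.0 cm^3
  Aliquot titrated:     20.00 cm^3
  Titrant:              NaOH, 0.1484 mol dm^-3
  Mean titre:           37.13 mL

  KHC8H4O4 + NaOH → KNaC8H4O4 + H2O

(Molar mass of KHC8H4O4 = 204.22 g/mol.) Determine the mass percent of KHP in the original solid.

n(NaOH) per titration = 0.03713 × 0.1484 = 5.510 × 10^-3 mol
n(KHC8H4O4) in each aliquot = 5.510 × 10^-3 mol (1:1 ratio)
n(KHC8H4O4) in the whole flask = 5.510 × 10^-3 × 250.0/20.00 = 0.06888 mol
mass of KHC8H4O4 = 0.06888 × 204.22 = 14.07 g
% KHC8H4O4 = 14.07 / 20.42 × 100 = 68.88 %

68.88 %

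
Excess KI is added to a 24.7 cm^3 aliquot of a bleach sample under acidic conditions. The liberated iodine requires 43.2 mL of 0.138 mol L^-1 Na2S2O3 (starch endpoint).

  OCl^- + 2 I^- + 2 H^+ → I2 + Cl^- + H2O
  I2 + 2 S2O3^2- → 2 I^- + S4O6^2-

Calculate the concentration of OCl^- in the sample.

n(S2O3^2-) = 0.0432 × 0.138 = 5.96 × 10^-3 mol
n(I2) = n(S2O3^2-)/2 = 2.98 × 10^-3 mol
n(OCl^-) in the aliquot = 2.98 × 10^-3 mol (1:1 ratio)
[OCl^-] = 2.98 × 10^-3 / 0.0247 = 0.121 mol/L

0.121 mol/L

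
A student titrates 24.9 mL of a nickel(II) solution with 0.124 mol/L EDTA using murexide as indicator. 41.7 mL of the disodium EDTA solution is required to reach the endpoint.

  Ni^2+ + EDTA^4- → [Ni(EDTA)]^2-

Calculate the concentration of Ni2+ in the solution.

0.208 mol/L

n(EDTA) = 0.0417 L × 0.124 mol/L = 5.17 × 10^-3 mol
n(Ni2+) = 5.17 × 10^-3 mol (1:1 mole ratio)
[Ni2+] = 5.17 × 10^-3 mol / 0.0249 L = 0.208 mol/L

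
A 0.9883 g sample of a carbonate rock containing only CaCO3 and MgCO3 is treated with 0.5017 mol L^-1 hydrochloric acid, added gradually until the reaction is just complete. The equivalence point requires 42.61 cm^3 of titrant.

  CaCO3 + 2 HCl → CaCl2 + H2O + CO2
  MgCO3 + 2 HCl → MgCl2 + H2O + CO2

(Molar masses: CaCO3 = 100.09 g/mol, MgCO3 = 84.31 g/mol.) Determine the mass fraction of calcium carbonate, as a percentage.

55.92 %

n(HCl) = 0.04261 × 0.5017 = 0.02138 mol
Let x = n(CaCO3), y = n(MgCO3).
Titrant: 2x + 2y = 0.02138;  mass: 100.09x + 84.31y = 0.9883
Solving, x = 5.522 × 10^-3 mol, y = 5.167 × 10^-3 mol
mass of CaCO3 = 5.522 × 10^-3 × 100.09 = 0.5527 g
% CaCO3 = 0.5527 / 0.9883 × 100 = 55.92 %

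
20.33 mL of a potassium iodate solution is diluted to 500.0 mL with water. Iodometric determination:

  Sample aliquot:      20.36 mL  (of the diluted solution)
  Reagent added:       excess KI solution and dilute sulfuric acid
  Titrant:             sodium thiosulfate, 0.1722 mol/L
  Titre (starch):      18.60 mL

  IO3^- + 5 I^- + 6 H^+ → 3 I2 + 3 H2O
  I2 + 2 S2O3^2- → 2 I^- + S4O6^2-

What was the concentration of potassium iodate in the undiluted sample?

0.6448 mol/L

n(S2O3^2-) = 0.01860 × 0.1722 = 3.203 × 10^-3 mol
n(I2) = n(S2O3^2-)/2 = 1.601 × 10^-3 mol
From the 1:3 ratio, n(IO3^-) in the aliquot = 1/3 × 1.601 × 10^-3 = 5.338 × 10^-4 mol
[IO3^-]_dilute = 5.338 × 10^-4 / 0.02036 = 0.02622 mol/L
[IO3^-]_original = 0.02622 × 500.0/20.33 = 0.6448 mol/L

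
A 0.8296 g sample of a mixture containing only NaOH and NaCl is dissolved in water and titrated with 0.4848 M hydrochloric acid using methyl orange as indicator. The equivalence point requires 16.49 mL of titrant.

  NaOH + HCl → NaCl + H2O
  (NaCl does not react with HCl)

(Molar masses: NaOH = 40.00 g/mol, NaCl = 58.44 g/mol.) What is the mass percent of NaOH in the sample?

38.55 %

n(HCl) = 0.01649 × 0.4848 = 7.994 × 10^-3 mol
Let x = n(NaOH), y = n(NaCl).
Titrant: 1x = 7.994 × 10^-3;  mass: 40.00x + 58.44y = 0.8296
Solving, x = 7.994 × 10^-3 mol, y = 8.724 × 10^-3 mol
mass of NaOH = 7.994 × 10^-3 × 40.00 = 0.3198 g
% NaOH = 0.3198 / 0.8296 × 100 = 38.55 %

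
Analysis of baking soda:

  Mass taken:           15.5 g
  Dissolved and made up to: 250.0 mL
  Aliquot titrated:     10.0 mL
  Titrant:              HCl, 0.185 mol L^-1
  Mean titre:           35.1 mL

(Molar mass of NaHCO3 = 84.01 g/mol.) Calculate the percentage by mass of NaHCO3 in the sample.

88.0 %

NaHCO3 + HCl → NaCl + H2O + CO2
n(HCl) per titration = 0.0351 × 0.185 = 6.49 × 10^-3 mol
n(NaHCO3) in each aliquot = 6.49 × 10^-3 mol (1:1 ratio)
n(NaHCO3) in the whole flask = 6.49 × 10^-3 × 250.0/10.0 = 0.162 mol
mass of NaHCO3 = 0.162 × 84.01 = 13.6 g
% NaHCO3 = 13.6 / 15.5 × 100 = 88.0 %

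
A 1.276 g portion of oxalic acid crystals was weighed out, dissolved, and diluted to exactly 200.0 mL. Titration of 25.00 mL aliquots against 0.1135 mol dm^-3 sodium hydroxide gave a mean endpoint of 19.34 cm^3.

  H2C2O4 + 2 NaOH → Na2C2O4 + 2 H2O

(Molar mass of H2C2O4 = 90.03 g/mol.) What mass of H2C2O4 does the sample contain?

0.7905 g

n(NaOH) per titration = 0.01934 × 0.1135 = 2.195 × 10^-3 mol
From the 1:2 ratio, n(H2C2O4) in each aliquot = 1/2 × 2.195 × 10^-3 = 1.098 × 10^-3 mol
n(H2C2O4) in the whole flask = 1.098 × 10^-3 × 200.0/25.00 = 8.780 × 10^-3 mol
mass of H2C2O4 = 8.780 × 10^-3 × 90.03 = 0.7905 g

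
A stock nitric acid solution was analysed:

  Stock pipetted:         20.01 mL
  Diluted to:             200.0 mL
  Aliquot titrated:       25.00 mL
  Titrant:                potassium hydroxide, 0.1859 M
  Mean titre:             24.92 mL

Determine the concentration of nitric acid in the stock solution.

HNO3 + KOH → KNO3 + H2O
n(KOH) = 0.02492 × 0.1859 = 4.633 × 10^-3 mol
n(HNO3) in the aliquot = 4.633 × 10^-3 mol (1:1 ratio)
[HNO3]_dilute = 4.633 × 10^-3 / 0.02500 = 0.1853 mol/L
Dilution factor = 200.0 / 20.01 = 9.995
[HNO3]_stock = 0.1853 × 9.995 = 1.852 mol/L

1.852 M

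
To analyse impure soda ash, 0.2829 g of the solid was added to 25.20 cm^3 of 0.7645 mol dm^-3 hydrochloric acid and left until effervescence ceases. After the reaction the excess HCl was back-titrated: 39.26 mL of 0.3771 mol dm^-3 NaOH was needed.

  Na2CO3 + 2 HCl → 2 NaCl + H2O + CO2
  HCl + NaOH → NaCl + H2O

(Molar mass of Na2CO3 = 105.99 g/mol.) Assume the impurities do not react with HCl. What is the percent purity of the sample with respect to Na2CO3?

83.56 %

n(HCl) added = 0.02520 × 0.7645 = 0.01927 mol
n(NaOH) used in back-titration = 0.03926 × 0.3771 = 0.01480 mol
n(HCl) left over = 0.01480 mol (1:1 ratio)
n(HCl) consumed by analyte = 0.01927 − 0.01480 = 4.460 × 10^-3 mol
From the 1:2 ratio, n(Na2CO3) = 1/2 × 4.460 × 10^-3 = 2.230 × 10^-3 mol
mass of Na2CO3 = 2.230 × 10^-3 × 105.99 = 0.2364 g
% Na2CO3 = 0.2364 / 0.2829 × 100 = 83.56 %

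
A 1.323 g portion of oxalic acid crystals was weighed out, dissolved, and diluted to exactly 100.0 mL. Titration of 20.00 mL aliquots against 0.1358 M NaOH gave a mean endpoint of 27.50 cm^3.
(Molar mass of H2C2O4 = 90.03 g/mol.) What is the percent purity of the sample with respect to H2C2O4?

H2C2O4 + 2 NaOH → Na2C2O4 + 2 H2O
n(NaOH) per titration = 0.02750 × 0.1358 = 3.734 × 10^-3 mol
From the 1:2 ratio, n(H2C2O4) in each aliquot = 1/2 × 3.734 × 10^-3 = 1.867 × 10^-3 mol
n(H2C2O4) in the whole flask = 1.867 × 10^-3 × 100.0/20.00 = 9.336 × 10^-3 mol
mass of H2C2O4 = 9.336 × 10^-3 × 90.03 = 0.8405 g
% H2C2O4 = 0.8405 / 1.323 × 100 = 63.53 %

63.53 %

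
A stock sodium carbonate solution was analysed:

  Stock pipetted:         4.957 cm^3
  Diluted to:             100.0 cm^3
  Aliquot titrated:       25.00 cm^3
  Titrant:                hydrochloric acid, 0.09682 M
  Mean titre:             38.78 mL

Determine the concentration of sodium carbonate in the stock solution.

1.515 M

Na2CO3 + 2 HCl → 2 NaCl + H2O + CO2
n(HCl) = 0.03878 × 0.09682 = 3.755 × 10^-3 mol
From the 1:2 ratio, n(Na2CO3) in the aliquot = 1/2 × 3.755 × 10^-3 = 1.877 × 10^-3 mol
[Na2CO3]_dilute = 1.877 × 10^-3 / 0.02500 = 0.07509 mol/L
Dilution factor = 100.0 / 4.957 = 20.17
[Na2CO3]_stock = 0.07509 × 20.17 = 1.515 mol/L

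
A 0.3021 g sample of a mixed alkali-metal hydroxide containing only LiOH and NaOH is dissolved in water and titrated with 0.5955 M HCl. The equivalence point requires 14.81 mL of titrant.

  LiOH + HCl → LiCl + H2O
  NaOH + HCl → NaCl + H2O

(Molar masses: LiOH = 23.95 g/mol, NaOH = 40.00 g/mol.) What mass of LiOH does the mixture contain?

0.07562 g

n(HCl) = 0.01481 × 0.5955 = 8.819 × 10^-3 mol
Let x = n(LiOH), y = n(NaOH).
Titrant: 1x + 1y = 8.819 × 10^-3;  mass: 23.95x + 40.00y = 0.3021
Solving, x = 3.157 × 10^-3 mol, y = 5.662 × 10^-3 mol
mass of LiOH = 3.157 × 10^-3 × 23.95 = 0.07562 g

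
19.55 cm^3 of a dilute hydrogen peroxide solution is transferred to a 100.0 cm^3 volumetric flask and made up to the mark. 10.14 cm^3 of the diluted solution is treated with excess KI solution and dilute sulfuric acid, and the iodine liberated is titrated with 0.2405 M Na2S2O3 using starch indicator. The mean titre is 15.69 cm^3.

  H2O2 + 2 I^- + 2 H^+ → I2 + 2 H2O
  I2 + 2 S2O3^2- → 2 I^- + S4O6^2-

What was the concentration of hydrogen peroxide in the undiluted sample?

n(S2O3^2-) = 0.01569 × 0.2405 = 3.773 × 10^-3 mol
n(I2) = n(S2O3^2-)/2 = 1.887 × 10^-3 mol
n(H2O2) in the aliquot = 1.887 × 10^-3 mol (1:1 ratio)
[H2O2]_dilute = 1.887 × 10^-3 / 0.01014 = 0.1861 mol/L
[H2O2]_original = 0.1861 × 100.0/19.55 = 0.9518 mol/L

0.9518 M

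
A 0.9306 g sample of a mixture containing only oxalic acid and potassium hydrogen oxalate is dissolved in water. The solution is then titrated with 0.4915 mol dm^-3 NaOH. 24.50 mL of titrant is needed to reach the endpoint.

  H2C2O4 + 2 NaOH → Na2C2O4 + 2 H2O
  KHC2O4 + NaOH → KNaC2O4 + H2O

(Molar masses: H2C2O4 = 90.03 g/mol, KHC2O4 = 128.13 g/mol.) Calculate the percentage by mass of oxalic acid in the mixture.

n(NaOH) = 0.02450 × 0.4915 = 0.01204 mol
Let x = n(H2C2O4), y = n(KHC2O4).
Titrant: 2x + 1y = 0.01204;  mass: 90.03x + 128.13y = 0.9306
Solving, x = 3.684 × 10^-3 mol, y = 4.675 × 10^-3 mol
mass of H2C2O4 = 3.684 × 10^-3 × 90.03 = 0.3316 g
% H2C2O4 = 0.3316 / 0.9306 × 100 = 35.64 %

35.64 %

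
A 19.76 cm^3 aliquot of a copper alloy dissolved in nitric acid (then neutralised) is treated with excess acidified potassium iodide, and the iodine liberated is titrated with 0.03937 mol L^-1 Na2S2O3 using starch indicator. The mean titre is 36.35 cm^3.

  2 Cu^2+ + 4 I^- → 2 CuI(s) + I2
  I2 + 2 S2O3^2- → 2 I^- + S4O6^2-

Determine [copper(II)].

0.07242 mol/L

n(S2O3^2-) = 0.03635 × 0.03937 = 1.431 × 10^-3 mol
n(I2) = n(S2O3^2-)/2 = 7.155 × 10^-4 mol
From the 2:1 ratio, n(Cu2+) in the aliquot = 2/1 × 7.155 × 10^-4 = 1.431 × 10^-3 mol
[Cu2+] = 1.431 × 10^-3 / 0.01976 = 0.07242 mol/L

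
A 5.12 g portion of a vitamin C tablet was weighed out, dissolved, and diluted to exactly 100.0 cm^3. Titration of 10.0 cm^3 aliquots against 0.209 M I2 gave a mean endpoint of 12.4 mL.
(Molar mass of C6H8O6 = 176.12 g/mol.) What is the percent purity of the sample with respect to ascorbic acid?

89.1 %

C6H8O6 + I2 → C6H6O6 + 2 HI
n(I2) per titration = 0.0124 × 0.209 = 2.59 × 10^-3 mol
n(C6H8O6) in each aliquot = 2.59 × 10^-3 mol (1:1 ratio)
n(C6H8O6) in the whole flask = 2.59 × 10^-3 × 100.0/10.0 = 0.0259 mol
mass of C6H8O6 = 0.0259 × 176.12 = 4.56 g
% C6H8O6 = 4.56 / 5.12 × 100 = 89.1 %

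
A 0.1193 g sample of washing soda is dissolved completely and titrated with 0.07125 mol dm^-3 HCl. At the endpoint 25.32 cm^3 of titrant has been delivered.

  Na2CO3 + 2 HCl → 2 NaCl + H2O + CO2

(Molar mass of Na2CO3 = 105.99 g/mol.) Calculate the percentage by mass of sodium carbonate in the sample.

n(HCl) = 0.02532 L × 0.07125 mol/L = 1.804 × 10^-3 mol
From the 1:2 ratio, n(Na2CO3) = 1/2 × 1.804 × 10^-3 = 9.020 × 10^-4 mol
mass of Na2CO3 = 9.020 × 10^-4 × 105.99 g/mol = 0.09561 g
% Na2CO3 = 0.09561 / 0.1193 × 100 = 80.14 %

80.14 %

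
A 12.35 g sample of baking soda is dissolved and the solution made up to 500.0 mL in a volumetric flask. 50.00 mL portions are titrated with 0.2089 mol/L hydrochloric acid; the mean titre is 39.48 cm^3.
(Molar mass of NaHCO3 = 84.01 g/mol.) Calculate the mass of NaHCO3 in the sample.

NaHCO3 + HCl → NaCl + H2O + CO2
n(HCl) per titration = 0.03948 × 0.2089 = 8.247 × 10^-3 mol
n(NaHCO3) in each aliquot = 8.247 × 10^-3 mol (1:1 ratio)
n(NaHCO3) in the whole flask = 8.247 × 10^-3 × 500.0/50.00 = 0.08247 mol
mass of NaHCO3 = 0.08247 × 84.01 = 6.929 g

6.929 g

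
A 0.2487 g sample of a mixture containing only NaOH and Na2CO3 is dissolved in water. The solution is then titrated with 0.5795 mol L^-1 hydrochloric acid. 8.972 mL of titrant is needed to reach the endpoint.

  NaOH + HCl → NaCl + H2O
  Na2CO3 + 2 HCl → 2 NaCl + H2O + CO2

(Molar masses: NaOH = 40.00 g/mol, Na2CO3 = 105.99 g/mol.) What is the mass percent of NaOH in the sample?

n(HCl) = 0.008972 × 0.5795 = 5.199 × 10^-3 mol
Let x = n(NaOH), y = n(Na2CO3).
Titrant: 1x + 2y = 5.199 × 10^-3;  mass: 40.00x + 105.99y = 0.2487
Solving, x = 2.065 × 10^-3 mol, y = 1.567 × 10^-3 mol
mass of NaOH = 2.065 × 10^-3 × 40.00 = 0.08260 g
% NaOH = 0.08260 / 0.2487 × 100 = 33.21 %

33.21 %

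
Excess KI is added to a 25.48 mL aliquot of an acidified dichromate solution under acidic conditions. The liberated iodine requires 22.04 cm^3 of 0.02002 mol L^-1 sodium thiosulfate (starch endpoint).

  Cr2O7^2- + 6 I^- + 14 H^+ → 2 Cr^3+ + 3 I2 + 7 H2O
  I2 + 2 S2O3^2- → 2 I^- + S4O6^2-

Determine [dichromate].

n(S2O3^2-) = 0.02204 × 0.02002 = 4.412 × 10^-4 mol
n(I2) = n(S2O3^2-)/2 = 2.206 × 10^-4 mol
From the 1:3 ratio, n(Cr2O7^2-) in the aliquot = 1/3 × 2.206 × 10^-4 = 7.354 × 10^-5 mol
[Cr2O7^2-] = 7.354 × 10^-5 / 0.02548 = 0.002886 mol/L

0.002886 mol/L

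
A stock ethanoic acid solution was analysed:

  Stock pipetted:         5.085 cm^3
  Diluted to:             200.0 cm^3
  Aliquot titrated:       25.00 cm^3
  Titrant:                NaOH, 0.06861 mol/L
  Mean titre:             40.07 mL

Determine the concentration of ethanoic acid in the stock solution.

4.325 mol/L

CH3COOH + NaOH → CH3COONa + H2O
n(NaOH) = 0.04007 × 0.06861 = 2.749 × 10^-3 mol
n(CH3COOH) in the aliquot = 2.749 × 10^-3 mol (1:1 ratio)
[CH3COOH]_dilute = 2.749 × 10^-3 / 0.02500 = 0.1100 mol/L
Dilution factor = 200.0 / 5.085 = 39.33
[CH3COOH]_stock = 0.1100 × 39.33 = 4.325 mol/L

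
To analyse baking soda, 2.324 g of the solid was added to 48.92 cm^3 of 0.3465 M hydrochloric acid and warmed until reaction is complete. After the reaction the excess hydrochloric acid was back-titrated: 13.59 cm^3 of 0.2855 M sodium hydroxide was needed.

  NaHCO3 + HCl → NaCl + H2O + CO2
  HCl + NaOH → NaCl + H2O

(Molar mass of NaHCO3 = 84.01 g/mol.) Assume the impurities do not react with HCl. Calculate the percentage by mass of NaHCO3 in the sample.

47.25 %

n(HCl) added = 0.04892 × 0.3465 = 0.01695 mol
n(NaOH) used in back-titration = 0.01359 × 0.2855 = 3.880 × 10^-3 mol
n(HCl) left over = 3.880 × 10^-3 mol (1:1 ratio)
n(HCl) consumed by analyte = 0.01695 − 3.880 × 10^-3 = 0.01307 mol
n(NaHCO3) = 0.01307 mol (1:1 ratio)
mass of NaHCO3 = 0.01307 × 84.01 = 1.098 g
% NaHCO3 = 1.098 / 2.324 × 100 = 47.25 %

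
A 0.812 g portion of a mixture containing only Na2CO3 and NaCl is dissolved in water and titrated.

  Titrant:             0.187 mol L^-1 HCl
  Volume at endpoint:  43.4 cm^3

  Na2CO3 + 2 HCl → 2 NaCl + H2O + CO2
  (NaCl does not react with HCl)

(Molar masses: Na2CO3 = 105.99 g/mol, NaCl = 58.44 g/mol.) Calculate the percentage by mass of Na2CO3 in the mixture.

53.0 %

n(HCl) = 0.0434 × 0.187 = 8.12 × 10^-3 mol
Let x = n(Na2CO3), y = n(NaCl).
Titrant: 2x = 8.12 × 10^-3;  mass: 105.99x + 58.44y = 0.812
Solving, x = 4.06 × 10^-3 mol, y = 6.53 × 10^-3 mol
mass of Na2CO3 = 4.06 × 10^-3 × 105.99 = 0.430 g
% Na2CO3 = 0.430 / 0.812 × 100 = 53.0 %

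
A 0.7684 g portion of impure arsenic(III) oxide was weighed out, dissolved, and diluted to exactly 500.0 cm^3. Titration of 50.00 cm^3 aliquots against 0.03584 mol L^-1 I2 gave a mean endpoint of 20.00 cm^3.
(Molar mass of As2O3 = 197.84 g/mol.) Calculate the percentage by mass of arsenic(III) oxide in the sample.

As2O3 + 2 I2 + 2 H2O → As2O5 + 4 HI
n(I2) per titration = 0.02000 × 0.03584 = 7.168 × 10^-4 mol
From the 1:2 ratio, n(As2O3) in each aliquot = 1/2 × 7.168 × 10^-4 = 3.584 × 10^-4 mol
n(As2O3) in the whole flask = 3.584 × 10^-4 × 500.0/50.00 = 3.584 × 10^-3 mol
mass of As2O3 = 3.584 × 10^-3 × 197.84 = 0.7091 g
% As2O3 = 0.7091 / 0.7684 × 100 = 92.28 %

92.28 %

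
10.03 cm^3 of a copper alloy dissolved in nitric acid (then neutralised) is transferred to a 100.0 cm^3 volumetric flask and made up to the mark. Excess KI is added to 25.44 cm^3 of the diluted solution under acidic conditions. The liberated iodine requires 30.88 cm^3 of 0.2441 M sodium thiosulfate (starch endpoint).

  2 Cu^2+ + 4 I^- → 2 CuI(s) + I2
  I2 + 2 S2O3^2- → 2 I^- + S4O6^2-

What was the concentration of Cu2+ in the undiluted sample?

2.954 M

n(S2O3^2-) = 0.03088 × 0.2441 = 7.538 × 10^-3 mol
n(I2) = n(S2O3^2-)/2 = 3.769 × 10^-3 mol
From the 2:1 ratio, n(Cu2+) in the aliquot = 2/1 × 3.769 × 10^-3 = 7.538 × 10^-3 mol
[Cu2+]_dilute = 7.538 × 10^-3 / 0.02544 = 0.2963 mol/L
[Cu2+]_original = 0.2963 × 100.0/10.03 = 2.954 mol/L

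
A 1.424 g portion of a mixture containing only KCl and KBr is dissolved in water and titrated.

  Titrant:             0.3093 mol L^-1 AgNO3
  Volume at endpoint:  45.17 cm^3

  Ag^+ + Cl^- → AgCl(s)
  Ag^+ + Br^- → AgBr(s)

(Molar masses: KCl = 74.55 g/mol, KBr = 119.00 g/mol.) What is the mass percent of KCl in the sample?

28.10 %

n(AgNO3) = 0.04517 × 0.3093 = 0.01397 mol
Let x = n(KCl), y = n(KBr).
Titrant: 1x + 1y = 0.01397;  mass: 74.55x + 119.00y = 1.424
Solving, x = 5.367 × 10^-3 mol, y = 8.604 × 10^-3 mol
mass of KCl = 5.367 × 10^-3 × 74.55 = 0.4001 g
% KCl = 0.4001 / 1.424 × 100 = 28.10 %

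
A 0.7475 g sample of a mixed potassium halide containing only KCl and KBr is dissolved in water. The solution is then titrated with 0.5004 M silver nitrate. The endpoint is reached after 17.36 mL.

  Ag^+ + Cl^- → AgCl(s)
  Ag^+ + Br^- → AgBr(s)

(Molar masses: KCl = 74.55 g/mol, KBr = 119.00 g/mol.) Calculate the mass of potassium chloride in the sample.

0.4801 g

n(AgNO3) = 0.01736 × 0.5004 = 8.687 × 10^-3 mol
Let x = n(KCl), y = n(KBr).
Titrant: 1x + 1y = 8.687 × 10^-3;  mass: 74.55x + 119.00y = 0.7475
Solving, x = 6.440 × 10^-3 mol, y = 2.247 × 10^-3 mol
mass of KCl = 6.440 × 10^-3 × 74.55 = 0.4801 g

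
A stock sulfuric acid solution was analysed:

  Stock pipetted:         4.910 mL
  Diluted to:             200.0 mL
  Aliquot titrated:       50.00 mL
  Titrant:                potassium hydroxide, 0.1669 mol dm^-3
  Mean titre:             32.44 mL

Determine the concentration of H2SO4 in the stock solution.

H2SO4 + 2 KOH → K2SO4 + 2 H2O
n(KOH) = 0.03244 × 0.1669 = 5.414 × 10^-3 mol
From the 1:2 ratio, n(H2SO4) in the aliquot = 1/2 × 5.414 × 10^-3 = 2.707 × 10^-3 mol
[H2SO4]_dilute = 2.707 × 10^-3 / 0.05000 = 0.05414 mol/L
Dilution factor = 200.0 / 4.910 = 40.73
[H2SO4]_stock = 0.05414 × 40.73 = 2.205 mol/L

2.205 mol/L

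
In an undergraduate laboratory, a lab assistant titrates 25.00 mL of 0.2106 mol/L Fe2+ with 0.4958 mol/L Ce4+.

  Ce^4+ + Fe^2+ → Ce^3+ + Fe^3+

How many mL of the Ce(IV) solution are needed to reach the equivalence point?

n(Fe2+) = 0.02500 L × 0.2106 mol/L = 5.265 × 10^-3 mol
n(Ce4+) = 5.265 × 10^-3 mol (1:1 stoichiometry)
V(Ce4+) = 5.265 × 10^-3 mol / 0.4958 mol/L = 0.01062 L = 10.62 mL

10.62 mL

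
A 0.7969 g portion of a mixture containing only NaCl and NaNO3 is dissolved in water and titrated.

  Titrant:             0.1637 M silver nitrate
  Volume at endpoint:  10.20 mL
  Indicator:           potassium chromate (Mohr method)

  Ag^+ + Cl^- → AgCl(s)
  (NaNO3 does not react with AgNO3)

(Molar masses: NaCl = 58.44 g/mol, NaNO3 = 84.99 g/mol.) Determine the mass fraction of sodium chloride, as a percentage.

n(AgNO3) = 0.01020 × 0.1637 = 1.670 × 10^-3 mol
Let x = n(NaCl), y = n(NaNO3).
Titrant: 1x = 1.670 × 10^-3;  mass: 58.44x + 84.99y = 0.7969
Solving, x = 1.670 × 10^-3 mol, y = 8.228 × 10^-3 mol
mass of NaCl = 1.670 × 10^-3 × 58.44 = 0.09758 g
% NaCl = 0.09758 / 0.7969 × 100 = 12.24 %

12.24 %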